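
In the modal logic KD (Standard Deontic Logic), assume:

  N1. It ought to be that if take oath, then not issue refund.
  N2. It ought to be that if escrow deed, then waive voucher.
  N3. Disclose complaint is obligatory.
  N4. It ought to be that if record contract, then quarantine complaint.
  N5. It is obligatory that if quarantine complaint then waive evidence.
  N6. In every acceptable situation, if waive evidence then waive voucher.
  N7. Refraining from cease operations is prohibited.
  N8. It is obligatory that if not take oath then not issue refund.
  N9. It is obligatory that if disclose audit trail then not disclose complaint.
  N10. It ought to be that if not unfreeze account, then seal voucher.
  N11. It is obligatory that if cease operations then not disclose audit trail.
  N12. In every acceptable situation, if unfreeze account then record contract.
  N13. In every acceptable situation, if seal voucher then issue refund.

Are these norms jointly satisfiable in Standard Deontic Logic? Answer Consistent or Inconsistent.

Premise 9 is O(disclose_audit_trail → ¬disclose_complaint), but O(disclose_audit_trail) is not derivable from the premises, so it does not yield O(¬disclose_complaint).
So O(¬disclose_complaint) is not derivable, and the apparent clash with O(disclose_complaint) does not arise.
A world satisfying every obligation exists (e.g. cease_operations=true, disclose_audit_trail=false, disclose_complaint=true, escrow_deed=false, issue_refund=false, quarantine_complaint=true, record_contract=true, seal_voucher=false, take_oath=false, unfreeze_account=true, waive_evidence=true, waive_voucher=true); no atom is both obligatory and forbidden, so the set is consistent.

Consistent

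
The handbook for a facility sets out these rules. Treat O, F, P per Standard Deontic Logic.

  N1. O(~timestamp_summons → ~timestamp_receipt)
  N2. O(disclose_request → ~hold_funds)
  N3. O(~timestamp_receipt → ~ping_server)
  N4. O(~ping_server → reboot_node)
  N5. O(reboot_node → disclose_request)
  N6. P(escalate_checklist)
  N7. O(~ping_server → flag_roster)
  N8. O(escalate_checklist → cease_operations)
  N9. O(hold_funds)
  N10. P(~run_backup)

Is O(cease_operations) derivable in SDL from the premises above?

No

Premise 8 is O(escalate_checklist → cease_operations), but O(escalate_checklist) is not derivable from the premises (the permission P(escalate_checklist) asserts only ~O(~escalate_checklist), not O(escalate_checklist)), so it does not yield O(cease_operations).
No other premise forces O(cease_operations). An ideal world satisfying every premise can still have cease_operations false, so O(cease_operations) is not derivable.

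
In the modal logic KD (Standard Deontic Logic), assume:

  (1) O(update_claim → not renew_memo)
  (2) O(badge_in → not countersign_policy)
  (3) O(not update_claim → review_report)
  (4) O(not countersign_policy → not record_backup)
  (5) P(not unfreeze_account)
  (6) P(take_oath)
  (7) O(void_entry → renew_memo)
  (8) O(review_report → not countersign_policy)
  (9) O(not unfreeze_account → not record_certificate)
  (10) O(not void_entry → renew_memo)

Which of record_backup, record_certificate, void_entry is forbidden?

record_backup

By case analysis on void_entry: premise 7 gives O(void_entry → renew_memo) and premise 10 gives O(not void_entry → renew_memo), so O(renew_memo) either way.
Premise 1, O(update_claim → not renew_memo), contraposes to O(renew_memo → not update_claim); with O(renew_memo) we get O(not update_claim).
With premise 3, O(not update_claim → review_report), the K-axiom yields O(review_report).
Applying K to premise 8 (O(review_report → not countersign_policy)) and O(review_report) yields O(not countersign_policy).
From O(not countersign_policy) and premise 4, O(not countersign_policy → not record_backup), we obtain O(not record_backup).
So O(not record_backup) holds, i.e. record_backup is forbidden. None of the other listed options is forbidden under the premises.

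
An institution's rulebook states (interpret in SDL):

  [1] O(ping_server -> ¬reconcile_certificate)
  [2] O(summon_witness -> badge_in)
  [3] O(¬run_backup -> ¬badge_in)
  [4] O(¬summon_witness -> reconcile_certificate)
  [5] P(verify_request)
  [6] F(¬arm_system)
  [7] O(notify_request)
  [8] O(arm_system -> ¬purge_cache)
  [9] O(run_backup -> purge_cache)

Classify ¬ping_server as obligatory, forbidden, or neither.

Premise 6 is F(¬arm_system), i.e. O(arm_system).
Applying K to premise 8 (O(arm_system -> ¬purge_cache)) and O(arm_system) yields O(¬purge_cache).
Premise 9 is O(run_backup -> purge_cache); contrapositively O(¬purge_cache -> ¬run_backup). Since O(¬purge_cache) holds, K gives O(¬run_backup).
From O(¬run_backup) and premise 3, O(¬run_backup -> ¬badge_in), we obtain O(¬badge_in).
Premise 2 is O(summon_witness -> badge_in); contrapositively O(¬badge_in -> ¬summon_witness). Since O(¬badge_in) holds, K gives O(¬summon_witness).
Applying K to premise 4 (O(¬summon_witness -> reconcile_certificate)) and O(¬summon_witness) yields O(reconcile_certificate).
Premise 1 is O(ping_server -> ¬reconcile_certificate); contrapositively O(reconcile_certificate -> ¬ping_server). Since O(reconcile_certificate) holds, K gives O(¬ping_server).
Premises 5, 7 do not contribute to this derivation.
Hence ¬ping_server is obligatory.

Obligatory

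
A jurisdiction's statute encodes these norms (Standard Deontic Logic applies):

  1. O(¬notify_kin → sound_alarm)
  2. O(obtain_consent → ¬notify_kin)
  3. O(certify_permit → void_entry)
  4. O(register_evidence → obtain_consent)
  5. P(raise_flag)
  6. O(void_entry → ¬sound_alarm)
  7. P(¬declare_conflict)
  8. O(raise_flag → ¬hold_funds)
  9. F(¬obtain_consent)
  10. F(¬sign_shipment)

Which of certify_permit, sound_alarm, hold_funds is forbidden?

certify_permit

F(¬obtain_consent) at premise 9 means O(obtain_consent).
From O(obtain_consent) and premise 2, O(obtain_consent → ¬notify_kin), we obtain O(¬notify_kin).
From O(¬notify_kin) and premise 1, O(¬notify_kin → sound_alarm), we obtain O(sound_alarm).
Premise 6, O(void_entry → ¬sound_alarm), contraposes to O(sound_alarm → ¬void_entry); with O(sound_alarm) we get O(¬void_entry).
Premise 3, O(certify_permit → void_entry), contraposes to O(¬void_entry → ¬certify_permit); with O(¬void_entry) we get O(¬certify_permit).
So O(¬certify_permit) holds, i.e. certify_permit is forbidden. None of the other listed options is forbidden under the premises.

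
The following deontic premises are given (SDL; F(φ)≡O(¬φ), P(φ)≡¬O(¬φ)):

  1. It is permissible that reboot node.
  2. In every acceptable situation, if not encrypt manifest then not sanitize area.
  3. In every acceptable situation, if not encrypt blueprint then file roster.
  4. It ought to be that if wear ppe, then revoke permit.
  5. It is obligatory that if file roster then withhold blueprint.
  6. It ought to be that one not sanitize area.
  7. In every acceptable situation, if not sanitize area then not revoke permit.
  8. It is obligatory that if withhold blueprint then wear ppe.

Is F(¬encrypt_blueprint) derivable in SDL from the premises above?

Premise 6 states O(¬sanitize_area) outright.
Premise 7 is O(¬sanitize_area → ¬revoke_permit); since O(¬sanitize_area), deontic closure gives O(¬revoke_permit).
The contrapositive of premise 4 (O(wear_ppe → revoke_permit)) is O(¬revoke_permit → ¬wear_ppe), and O(¬revoke_permit) is already established, so O(¬wear_ppe).
The contrapositive of premise 8 (O(withhold_blueprint → wear_ppe)) is O(¬wear_ppe → ¬withhold_blueprint), and O(¬wear_ppe) is already established, so O(¬withhold_blueprint).
Premise 5 is O(file_roster → withhold_blueprint); contrapositively O(¬withhold_blueprint → ¬file_roster). Since O(¬withhold_blueprint) holds, K gives O(¬file_roster).
The contrapositive of premise 3 (O(¬encrypt_blueprint → file_roster)) is O(¬file_roster → encrypt_blueprint), and O(¬file_roster) is already established, so O(encrypt_blueprint).
Premises 1, 2 do not contribute to this derivation.
So O(encrypt_blueprint) holds, i.e. F(¬encrypt_blueprint). The claim follows.

Yes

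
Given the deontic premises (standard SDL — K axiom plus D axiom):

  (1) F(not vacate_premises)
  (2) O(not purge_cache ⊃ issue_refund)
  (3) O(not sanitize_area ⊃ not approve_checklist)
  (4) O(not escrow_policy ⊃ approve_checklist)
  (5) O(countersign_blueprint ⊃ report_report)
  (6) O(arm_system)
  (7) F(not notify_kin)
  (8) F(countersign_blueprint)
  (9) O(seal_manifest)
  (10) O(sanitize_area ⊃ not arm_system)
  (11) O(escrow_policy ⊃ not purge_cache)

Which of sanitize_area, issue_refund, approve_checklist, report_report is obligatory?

issue_refund

From premise 6 we have O(arm_system).
Premise 10 is O(sanitize_area ⊃ not arm_system); contrapositively O(arm_system ⊃ not sanitize_area). Since O(arm_system) holds, K gives O(not sanitize_area).
Premise 3 is O(not sanitize_area ⊃ not approve_checklist); since O(not sanitize_area), deontic closure gives O(not approve_checklist).
Premise 4, O(not escrow_policy ⊃ approve_checklist), contraposes to O(not approve_checklist ⊃ escrow_policy); with O(not approve_checklist) we get O(escrow_policy).
From O(escrow_policy) and premise 11, O(escrow_policy ⊃ not purge_cache), we obtain O(not purge_cache).
Applying K to premise 2 (O(not purge_cache ⊃ issue_refund)) and O(not purge_cache) yields O(issue_refund).
So O(issue_refund) holds — issue_refund is obligatory. None of the other listed options is made obligatory by any chain of premises.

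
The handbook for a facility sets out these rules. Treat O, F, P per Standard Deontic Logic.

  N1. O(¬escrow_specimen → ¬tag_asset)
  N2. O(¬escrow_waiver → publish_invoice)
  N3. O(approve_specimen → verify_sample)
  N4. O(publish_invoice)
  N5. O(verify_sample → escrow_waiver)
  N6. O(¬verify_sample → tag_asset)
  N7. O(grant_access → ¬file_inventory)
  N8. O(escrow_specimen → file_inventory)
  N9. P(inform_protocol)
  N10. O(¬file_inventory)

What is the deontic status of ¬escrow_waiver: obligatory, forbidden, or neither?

From premise 10 we have O(¬file_inventory).
The contrapositive of premise 8 (O(escrow_specimen → file_inventory)) is O(¬file_inventory → ¬escrow_specimen), and O(¬file_inventory) is already established, so O(¬escrow_specimen).
From O(¬escrow_specimen) and premise 1, O(¬escrow_specimen → ¬tag_asset), we obtain O(¬tag_asset).
Premise 6, O(¬verify_sample → tag_asset), contraposes to O(¬tag_asset → verify_sample); with O(¬tag_asset) we get O(verify_sample).
From O(verify_sample) and premise 5, O(verify_sample → escrow_waiver), we obtain O(escrow_waiver).
Premises 2, 3, 4, 7, 9 do not contribute to this derivation.
Thus O(escrow_waiver), which is F(¬escrow_waiver): ¬escrow_waiver is forbidden.

Forbidden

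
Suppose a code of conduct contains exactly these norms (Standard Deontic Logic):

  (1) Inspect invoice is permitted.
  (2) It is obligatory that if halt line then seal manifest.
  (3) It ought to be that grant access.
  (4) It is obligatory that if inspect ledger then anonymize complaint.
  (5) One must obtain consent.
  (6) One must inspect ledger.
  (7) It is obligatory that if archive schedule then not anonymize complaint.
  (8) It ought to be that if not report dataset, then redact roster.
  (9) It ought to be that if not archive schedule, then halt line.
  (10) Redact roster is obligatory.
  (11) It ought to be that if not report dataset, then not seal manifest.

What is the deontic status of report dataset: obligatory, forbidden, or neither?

Premise 6 states O(inspect_ledger) outright.
Premise 4 is O(inspect_ledger → anonymize_complaint); since O(inspect_ledger), deontic closure gives O(anonymize_complaint).
Premise 7 is O(archive_schedule → ¬anonymize_complaint); contrapositively O(anonymize_complaint → ¬archive_schedule). Since O(anonymize_complaint) holds, K gives O(¬archive_schedule).
Premise 9 is O(¬archive_schedule → halt_line); since O(¬archive_schedule), deontic closure gives O(halt_line).
With premise 2, O(halt_line → seal_manifest), the K-axiom yields O(seal_manifest).
The contrapositive of premise 11 (O(¬report_dataset → ¬seal_manifest)) is O(seal_manifest → report_dataset), and O(seal_manifest) is already established, so O(report_dataset).
Premises 1, 3, 5, 8, 10 do not contribute to this derivation.
Hence report_dataset is obligatory.

Obligatory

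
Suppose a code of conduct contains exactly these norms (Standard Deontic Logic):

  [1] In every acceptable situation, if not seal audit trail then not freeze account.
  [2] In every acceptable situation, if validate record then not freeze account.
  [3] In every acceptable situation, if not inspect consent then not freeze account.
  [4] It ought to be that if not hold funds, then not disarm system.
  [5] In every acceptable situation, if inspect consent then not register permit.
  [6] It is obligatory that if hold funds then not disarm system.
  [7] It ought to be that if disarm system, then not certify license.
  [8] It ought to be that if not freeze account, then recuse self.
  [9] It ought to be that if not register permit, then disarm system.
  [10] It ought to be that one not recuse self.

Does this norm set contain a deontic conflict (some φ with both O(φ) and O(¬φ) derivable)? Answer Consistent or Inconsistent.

Inconsistent

Premises 4 and 6 cover both cases: O(¬hold_funds → ¬disarm_system) and O(hold_funds → ¬disarm_system). Since ¬hold_funds ∨ hold_funds is a tautology, O(¬disarm_system) follows.
Premise 9, O(¬register_permit → disarm_system), contraposes to O(¬disarm_system → register_permit); with O(¬disarm_system) we get O(register_permit).
Premise 5 is O(inspect_consent → ¬register_permit); contrapositively O(register_permit → ¬inspect_consent). Since O(register_permit) holds, K gives O(¬inspect_consent).
From O(¬inspect_consent) and premise 3, O(¬inspect_consent → ¬freeze_account), we obtain O(¬freeze_account).
Applying K to premise 8 (O(¬freeze_account → recuse_self)) and O(¬freeze_account) yields O(recuse_self).
Yet premise 10 states O(¬recuse_self).
We now have both O(recuse_self) and O(¬recuse_self) — recuse_self is simultaneously obligatory and forbidden, violating the D-axiom.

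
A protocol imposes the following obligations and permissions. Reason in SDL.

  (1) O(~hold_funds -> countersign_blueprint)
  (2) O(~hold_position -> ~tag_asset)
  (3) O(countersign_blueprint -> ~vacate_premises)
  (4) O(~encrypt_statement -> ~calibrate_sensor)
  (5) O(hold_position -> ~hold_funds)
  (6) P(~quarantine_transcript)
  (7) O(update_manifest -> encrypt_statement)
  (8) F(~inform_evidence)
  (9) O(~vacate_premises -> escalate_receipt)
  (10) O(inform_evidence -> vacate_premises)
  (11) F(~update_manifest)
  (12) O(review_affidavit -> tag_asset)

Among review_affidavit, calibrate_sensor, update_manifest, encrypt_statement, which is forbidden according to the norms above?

Premise 8 is F(~inform_evidence), i.e. O(inform_evidence).
With premise 10, O(inform_evidence -> vacate_premises), the K-axiom yields O(vacate_premises).
The contrapositive of premise 3 (O(countersign_blueprint -> ~vacate_premises)) is O(vacate_premises -> ~countersign_blueprint), and O(vacate_premises) is already established, so O(~countersign_blueprint).
Premise 1, O(~hold_funds -> countersign_blueprint), contraposes to O(~countersign_blueprint -> hold_funds); with O(~countersign_blueprint) we get O(hold_funds).
The contrapositive of premise 5 (O(hold_position -> ~hold_funds)) is O(hold_funds -> ~hold_position), and O(hold_funds) is already established, so O(~hold_position).
With premise 2, O(~hold_position -> ~tag_asset), the K-axiom yields O(~tag_asset).
The contrapositive of premise 12 (O(review_affidavit -> tag_asset)) is O(~tag_asset -> ~review_affidavit), and O(~tag_asset) is already established, so O(~review_affidavit).
So O(~review_affidavit) holds, i.e. review_affidavit is forbidden. None of the other listed options is forbidden under the premises.

review_affidavit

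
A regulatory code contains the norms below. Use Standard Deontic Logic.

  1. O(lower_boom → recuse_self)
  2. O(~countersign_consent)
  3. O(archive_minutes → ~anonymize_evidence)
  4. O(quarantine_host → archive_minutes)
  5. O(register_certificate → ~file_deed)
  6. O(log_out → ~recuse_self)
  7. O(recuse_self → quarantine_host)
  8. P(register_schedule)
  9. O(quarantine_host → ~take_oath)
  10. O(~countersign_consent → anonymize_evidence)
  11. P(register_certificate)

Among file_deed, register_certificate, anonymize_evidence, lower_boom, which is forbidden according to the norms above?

lower_boom

Premise 2 gives O(~countersign_consent).
Premise 10 is O(~countersign_consent → anonymize_evidence); since O(~countersign_consent), deontic closure gives O(anonymize_evidence).
The contrapositive of premise 3 (O(archive_minutes → ~anonymize_evidence)) is O(anonymize_evidence → ~archive_minutes), and O(anonymize_evidence) is already established, so O(~archive_minutes).
Premise 4, O(quarantine_host → archive_minutes), contraposes to O(~archive_minutes → ~quarantine_host); with O(~archive_minutes) we get O(~quarantine_host).
Premise 7, O(recuse_self → quarantine_host), contraposes to O(~quarantine_host → ~recuse_self); with O(~quarantine_host) we get O(~recuse_self).
The contrapositive of premise 1 (O(lower_boom → recuse_self)) is O(~recuse_self → ~lower_boom), and O(~recuse_self) is already established, so O(~lower_boom).
So O(~lower_boom) holds, i.e. lower_boom is forbidden. None of the other listed options is forbidden under the premises.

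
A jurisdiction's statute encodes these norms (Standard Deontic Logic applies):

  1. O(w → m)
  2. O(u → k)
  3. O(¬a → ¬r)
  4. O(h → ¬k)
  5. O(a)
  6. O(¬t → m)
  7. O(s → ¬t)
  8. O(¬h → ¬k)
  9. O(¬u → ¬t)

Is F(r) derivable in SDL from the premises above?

No

Premise 3 is O(¬a → ¬r), but O(¬a) is not derivable from the premises, so it does not yield O(¬r).
No other premise forces O(¬r). An ideal world satisfying every premise can still have r true, so F(r) is not derivable.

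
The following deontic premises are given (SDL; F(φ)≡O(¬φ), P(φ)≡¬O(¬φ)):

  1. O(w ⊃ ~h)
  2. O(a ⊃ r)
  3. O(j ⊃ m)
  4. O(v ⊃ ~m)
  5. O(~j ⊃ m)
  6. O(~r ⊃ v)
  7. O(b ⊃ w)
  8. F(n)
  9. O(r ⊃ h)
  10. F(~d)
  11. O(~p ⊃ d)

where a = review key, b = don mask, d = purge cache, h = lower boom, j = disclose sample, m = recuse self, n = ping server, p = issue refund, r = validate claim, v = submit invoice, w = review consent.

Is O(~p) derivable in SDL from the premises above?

Premise 11 is O(~p ⊃ d); even if O(d) held, inferring O(~p) would be affirming the consequent — invalid.
No other premise forces O(~p). An ideal world satisfying every premise can still have ~p false, so O(~p) is not derivable.

No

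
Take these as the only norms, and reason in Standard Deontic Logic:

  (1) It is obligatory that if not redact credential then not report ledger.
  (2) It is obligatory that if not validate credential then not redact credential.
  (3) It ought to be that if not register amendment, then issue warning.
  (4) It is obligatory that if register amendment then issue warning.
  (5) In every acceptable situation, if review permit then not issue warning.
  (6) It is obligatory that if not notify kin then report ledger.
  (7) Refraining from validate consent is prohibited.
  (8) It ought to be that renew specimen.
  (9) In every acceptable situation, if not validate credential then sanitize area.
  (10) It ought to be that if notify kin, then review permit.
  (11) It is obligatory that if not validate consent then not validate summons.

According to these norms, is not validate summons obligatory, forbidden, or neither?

Premise 11 is O(¬validate_consent → ¬validate_summons), but O(¬validate_consent) is not derivable from the premises, so it does not yield O(¬validate_summons).
No premise or chain of K-axiom applications forces O(¬validate_summons), and none forces O(validate_summons). So ¬validate_summons is neither obligatory nor forbidden under these norms.

Neither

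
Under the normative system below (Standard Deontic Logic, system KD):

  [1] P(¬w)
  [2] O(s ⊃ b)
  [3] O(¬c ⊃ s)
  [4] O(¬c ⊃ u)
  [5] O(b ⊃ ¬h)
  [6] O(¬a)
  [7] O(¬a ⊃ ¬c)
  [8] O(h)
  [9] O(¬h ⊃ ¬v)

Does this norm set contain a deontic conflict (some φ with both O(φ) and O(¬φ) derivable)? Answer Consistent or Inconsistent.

Inconsistent

Premise 8 states O(h) outright.
Premise 5, O(b ⊃ ¬h), contraposes to O(h ⊃ ¬b); with O(h) we get O(¬b).
Premise 2, O(s ⊃ b), contraposes to O(¬b ⊃ ¬s); with O(¬b) we get O(¬s).
Premise 3 is O(¬c ⊃ s); contrapositively O(¬s ⊃ c). Since O(¬s) holds, K gives O(c).
Premise 7 is O(¬a ⊃ ¬c); contrapositively O(c ⊃ a). Since O(c) holds, K gives O(a).
However, premise 6 gives O(¬a).
We now have both O(a) and O(¬a) — a is simultaneously obligatory and forbidden, violating the D-axiom.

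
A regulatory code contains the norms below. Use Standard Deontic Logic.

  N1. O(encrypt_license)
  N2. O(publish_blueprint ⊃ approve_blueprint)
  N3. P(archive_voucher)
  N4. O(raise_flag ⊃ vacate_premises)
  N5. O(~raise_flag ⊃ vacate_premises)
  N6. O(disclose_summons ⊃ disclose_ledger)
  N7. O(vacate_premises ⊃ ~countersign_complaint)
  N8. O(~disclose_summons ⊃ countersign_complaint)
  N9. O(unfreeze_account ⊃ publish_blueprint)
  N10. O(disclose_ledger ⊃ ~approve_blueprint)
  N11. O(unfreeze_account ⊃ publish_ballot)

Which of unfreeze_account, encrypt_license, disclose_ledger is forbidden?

By case analysis on ~raise_flag: premise 5 gives O(~raise_flag ⊃ vacate_premises) and premise 4 gives O(raise_flag ⊃ vacate_premises), so O(vacate_premises) either way.
With premise 7, O(vacate_premises ⊃ ~countersign_complaint), the K-axiom yields O(~countersign_complaint).
Premise 8 is O(~disclose_summons ⊃ countersign_complaint); contrapositively O(~countersign_complaint ⊃ disclose_summons). Since O(~countersign_complaint) holds, K gives O(disclose_summons).
Premise 6 is O(disclose_summons ⊃ disclose_ledger); since O(disclose_summons), deontic closure gives O(disclose_ledger).
Premise 10 is O(disclose_ledger ⊃ ~approve_blueprint); since O(disclose_ledger), deontic closure gives O(~approve_blueprint).
Premise 2, O(publish_blueprint ⊃ approve_blueprint), contraposes to O(~approve_blueprint ⊃ ~publish_blueprint); with O(~approve_blueprint) we get O(~publish_blueprint).
Premise 9 is O(unfreeze_account ⊃ publish_blueprint); contrapositively O(~publish_blueprint ⊃ ~unfreeze_account). Since O(~publish_blueprint) holds, K gives O(~unfreeze_account).
So O(~unfreeze_account) holds, i.e. unfreeze_account is forbidden. None of the other listed options is forbidden under the premises.

unfreeze_account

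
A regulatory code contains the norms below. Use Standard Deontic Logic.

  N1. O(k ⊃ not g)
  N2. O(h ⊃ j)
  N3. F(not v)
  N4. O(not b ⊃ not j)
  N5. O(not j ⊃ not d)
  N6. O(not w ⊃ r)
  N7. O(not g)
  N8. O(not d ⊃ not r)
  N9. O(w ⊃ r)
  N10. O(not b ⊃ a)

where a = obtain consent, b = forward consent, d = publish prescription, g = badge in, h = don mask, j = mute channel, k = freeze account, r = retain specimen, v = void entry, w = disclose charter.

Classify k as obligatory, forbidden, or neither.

Premise 1 is O(k ⊃ not g); even if O(not g) held, inferring O(k) would be affirming the consequent — invalid.
No premise or chain of K-axiom applications forces O(k), and none forces O(not k). So k is neither obligatory nor forbidden under these norms.

Neither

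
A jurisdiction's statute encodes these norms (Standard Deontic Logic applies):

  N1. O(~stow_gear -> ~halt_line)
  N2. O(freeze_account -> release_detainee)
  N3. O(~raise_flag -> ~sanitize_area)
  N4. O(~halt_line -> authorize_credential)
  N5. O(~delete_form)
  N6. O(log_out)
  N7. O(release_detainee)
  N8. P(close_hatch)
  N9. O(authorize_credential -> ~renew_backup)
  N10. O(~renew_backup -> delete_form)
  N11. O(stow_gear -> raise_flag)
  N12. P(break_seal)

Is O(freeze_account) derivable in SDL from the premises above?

No

Premise 2 is O(freeze_account -> release_detainee); even if O(release_detainee) held, inferring O(freeze_account) would be affirming the consequent — invalid.
No other premise forces O(freeze_account). An ideal world satisfying every premise can still have freeze_account false, so O(freeze_account) is not derivable.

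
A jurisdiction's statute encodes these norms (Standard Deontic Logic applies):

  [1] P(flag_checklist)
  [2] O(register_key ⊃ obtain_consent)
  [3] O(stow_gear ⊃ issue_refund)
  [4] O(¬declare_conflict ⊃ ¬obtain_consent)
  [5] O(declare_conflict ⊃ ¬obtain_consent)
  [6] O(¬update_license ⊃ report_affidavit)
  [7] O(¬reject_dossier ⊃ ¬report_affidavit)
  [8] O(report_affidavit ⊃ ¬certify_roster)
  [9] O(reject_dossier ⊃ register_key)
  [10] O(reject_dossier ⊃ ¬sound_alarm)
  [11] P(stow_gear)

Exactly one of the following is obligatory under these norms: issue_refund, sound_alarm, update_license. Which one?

By case analysis on declare_conflict: premise 5 gives O(declare_conflict ⊃ ¬obtain_consent) and premise 4 gives O(¬declare_conflict ⊃ ¬obtain_consent), so O(¬obtain_consent) either way.
Premise 2 is O(register_key ⊃ obtain_consent); contrapositively O(¬obtain_consent ⊃ ¬register_key). Since O(¬obtain_consent) holds, K gives O(¬register_key).
Premise 9, O(reject_dossier ⊃ register_key), contraposes to O(¬register_key ⊃ ¬reject_dossier); with O(¬register_key) we get O(¬reject_dossier).
Premise 7 is O(¬reject_dossier ⊃ ¬report_affidavit); since O(¬reject_dossier), deontic closure gives O(¬report_affidavit).
Premise 6 is O(¬update_license ⊃ report_affidavit); contrapositively O(¬report_affidavit ⊃ update_license). Since O(¬report_affidavit) holds, K gives O(update_license).
So O(update_license) holds — update_license is obligatory. None of the other listed options is made obligatory by any chain of premises.

update_license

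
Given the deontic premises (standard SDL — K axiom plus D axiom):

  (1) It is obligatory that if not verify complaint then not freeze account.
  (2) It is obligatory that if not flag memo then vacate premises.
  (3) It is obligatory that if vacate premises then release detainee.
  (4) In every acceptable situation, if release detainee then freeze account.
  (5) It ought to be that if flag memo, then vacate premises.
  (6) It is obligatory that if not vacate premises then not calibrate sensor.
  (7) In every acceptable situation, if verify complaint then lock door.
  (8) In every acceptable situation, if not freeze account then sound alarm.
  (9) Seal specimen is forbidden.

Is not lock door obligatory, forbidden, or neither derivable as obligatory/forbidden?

Forbidden

By case analysis on ¬flag_memo: premise 2 gives O(¬flag_memo → vacate_premises) and premise 5 gives O(flag_memo → vacate_premises), so O(vacate_premises) either way.
From O(vacate_premises) and premise 3, O(vacate_premises → release_detainee), we obtain O(release_detainee).
With premise 4, O(release_detainee → freeze_account), the K-axiom yields O(freeze_account).
The contrapositive of premise 1 (O(¬verify_complaint → ¬freeze_account)) is O(freeze_account → verify_complaint), and O(freeze_account) is already established, so O(verify_complaint).
With premise 7, O(verify_complaint → lock_door), the K-axiom yields O(lock_door).
Premises 6, 8, 9 do not contribute to this derivation.
Thus O(lock_door), which is F(¬lock_door): ¬lock_door is forbidden.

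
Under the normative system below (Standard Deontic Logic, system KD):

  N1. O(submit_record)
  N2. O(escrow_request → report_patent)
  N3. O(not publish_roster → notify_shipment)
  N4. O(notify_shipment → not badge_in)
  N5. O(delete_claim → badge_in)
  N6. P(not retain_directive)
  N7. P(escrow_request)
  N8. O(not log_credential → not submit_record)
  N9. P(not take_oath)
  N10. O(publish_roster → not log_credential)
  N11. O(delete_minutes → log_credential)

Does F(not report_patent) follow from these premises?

No

Premise 2 is O(escrow_request → report_patent), but O(escrow_request) is not derivable from the premises (the permission P(escrow_request) asserts only not O(not escrow_request), not O(escrow_request)), so it does not yield O(report_patent).
No other premise forces O(report_patent). An ideal world satisfying every premise can still have not report_patent true, so F(not report_patent) is not derivable.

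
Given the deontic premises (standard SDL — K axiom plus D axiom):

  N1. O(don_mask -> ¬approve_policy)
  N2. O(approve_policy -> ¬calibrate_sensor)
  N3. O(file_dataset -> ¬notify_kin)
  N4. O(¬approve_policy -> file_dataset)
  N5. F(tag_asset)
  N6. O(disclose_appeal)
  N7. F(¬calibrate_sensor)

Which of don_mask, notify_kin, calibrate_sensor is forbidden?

F(¬calibrate_sensor) at premise 7 means O(calibrate_sensor).
The contrapositive of premise 2 (O(approve_policy -> ¬calibrate_sensor)) is O(calibrate_sensor -> ¬approve_policy), and O(calibrate_sensor) is already established, so O(¬approve_policy).
With premise 4, O(¬approve_policy -> file_dataset), the K-axiom yields O(file_dataset).
With premise 3, O(file_dataset -> ¬notify_kin), the K-axiom yields O(¬notify_kin).
So O(¬notify_kin) holds, i.e. notify_kin is forbidden. None of the other listed options is forbidden under the premises.

notify_kin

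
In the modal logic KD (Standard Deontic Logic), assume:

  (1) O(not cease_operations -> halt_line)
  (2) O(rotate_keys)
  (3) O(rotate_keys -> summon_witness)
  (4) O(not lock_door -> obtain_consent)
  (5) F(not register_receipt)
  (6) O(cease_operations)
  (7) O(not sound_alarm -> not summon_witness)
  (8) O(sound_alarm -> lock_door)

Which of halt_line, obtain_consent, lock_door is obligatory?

lock_door

From premise 2 we have O(rotate_keys).
From O(rotate_keys) and premise 3, O(rotate_keys -> summon_witness), we obtain O(summon_witness).
Premise 7 is O(not sound_alarm -> not summon_witness); contrapositively O(summon_witness -> sound_alarm). Since O(summon_witness) holds, K gives O(sound_alarm).
Applying K to premise 8 (O(sound_alarm -> lock_door)) and O(sound_alarm) yields O(lock_door).
So O(lock_door) holds — lock_door is obligatory. None of the other listed options is made obligatory by any chain of premises.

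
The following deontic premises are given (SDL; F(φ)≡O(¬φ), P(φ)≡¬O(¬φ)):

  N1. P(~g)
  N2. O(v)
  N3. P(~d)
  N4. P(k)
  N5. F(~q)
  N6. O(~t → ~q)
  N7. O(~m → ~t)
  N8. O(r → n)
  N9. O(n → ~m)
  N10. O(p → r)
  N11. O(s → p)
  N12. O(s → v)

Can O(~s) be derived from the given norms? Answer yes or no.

Premise 5, F(~q), is equivalent to O(q).
Premise 6 is O(~t → ~q); contrapositively O(q → t). Since O(q) holds, K gives O(t).
The contrapositive of premise 7 (O(~m → ~t)) is O(t → m), and O(t) is already established, so O(m).
Premise 9 is O(n → ~m); contrapositively O(m → ~n). Since O(m) holds, K gives O(~n).
Premise 8 is O(r → n); contrapositively O(~n → ~r). Since O(~n) holds, K gives O(~r).
Premise 10, O(p → r), contraposes to O(~r → ~p); with O(~r) we get O(~p).
Premise 11, O(s → p), contraposes to O(~p → ~s); with O(~p) we get O(~s).
Premises 1, 2, 3, 4, 12 do not contribute to this derivation.
So O(~s) follows.

Yes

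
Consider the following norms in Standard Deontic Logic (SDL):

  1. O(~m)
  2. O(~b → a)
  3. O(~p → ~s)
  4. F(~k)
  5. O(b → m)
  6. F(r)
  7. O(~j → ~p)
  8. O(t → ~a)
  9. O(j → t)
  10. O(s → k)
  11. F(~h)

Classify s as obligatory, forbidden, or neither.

Premise 1 states O(~m) outright.
Premise 5 is O(b → m); contrapositively O(~m → ~b). Since O(~m) holds, K gives O(~b).
With premise 2, O(~b → a), the K-axiom yields O(a).
Premise 8, O(t → ~a), contraposes to O(a → ~t); with O(a) we get O(~t).
The contrapositive of premise 9 (O(j → t)) is O(~t → ~j), and O(~t) is already established, so O(~j).
With premise 7, O(~j → ~p), the K-axiom yields O(~p).
From O(~p) and premise 3, O(~p → ~s), we obtain O(~s).
Premises 4, 6, 10, 11 do not contribute to this derivation.
Thus O(~s), which is F(s): s is forbidden.

Forbidden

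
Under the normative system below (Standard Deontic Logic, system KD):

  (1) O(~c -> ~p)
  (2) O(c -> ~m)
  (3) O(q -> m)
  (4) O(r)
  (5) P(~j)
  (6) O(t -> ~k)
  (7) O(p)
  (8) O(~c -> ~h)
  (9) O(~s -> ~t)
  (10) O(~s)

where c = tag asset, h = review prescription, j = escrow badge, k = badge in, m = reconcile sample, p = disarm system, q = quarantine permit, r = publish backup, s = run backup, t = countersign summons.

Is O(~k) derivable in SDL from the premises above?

No

Premise 6 is O(t -> ~k), but O(t) is not derivable from the premises, so it does not yield O(~k).
No other premise forces O(~k). An ideal world satisfying every premise can still have ~k false, so O(~k) is not derivable.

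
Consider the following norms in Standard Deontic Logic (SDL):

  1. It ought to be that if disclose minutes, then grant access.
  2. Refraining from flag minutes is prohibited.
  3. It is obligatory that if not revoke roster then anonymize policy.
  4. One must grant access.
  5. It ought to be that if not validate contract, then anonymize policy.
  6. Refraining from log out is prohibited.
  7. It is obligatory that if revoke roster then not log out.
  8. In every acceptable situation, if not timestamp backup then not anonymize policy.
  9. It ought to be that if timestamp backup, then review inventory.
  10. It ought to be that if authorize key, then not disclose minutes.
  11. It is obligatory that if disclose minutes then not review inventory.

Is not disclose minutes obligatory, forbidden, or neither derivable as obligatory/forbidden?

Obligatory

Premise 6, F(¬log_out), is equivalent to O(log_out).
Premise 7 is O(revoke_roster → ¬log_out); contrapositively O(log_out → ¬revoke_roster). Since O(log_out) holds, K gives O(¬revoke_roster).
Premise 3 is O(¬revoke_roster → anonymize_policy); since O(¬revoke_roster), deontic closure gives O(anonymize_policy).
Premise 8 is O(¬timestamp_backup → ¬anonymize_policy); contrapositively O(anonymize_policy → timestamp_backup). Since O(anonymize_policy) holds, K gives O(timestamp_backup).
Premise 9 is O(timestamp_backup → review_inventory); since O(timestamp_backup), deontic closure gives O(review_inventory).
Premise 11 is O(disclose_minutes → ¬review_inventory); contrapositively O(review_inventory → ¬disclose_minutes). Since O(review_inventory) holds, K gives O(¬disclose_minutes).
Premises 1, 2, 4, 5, 10 do not contribute to this derivation.
Hence ¬disclose_minutes is obligatory.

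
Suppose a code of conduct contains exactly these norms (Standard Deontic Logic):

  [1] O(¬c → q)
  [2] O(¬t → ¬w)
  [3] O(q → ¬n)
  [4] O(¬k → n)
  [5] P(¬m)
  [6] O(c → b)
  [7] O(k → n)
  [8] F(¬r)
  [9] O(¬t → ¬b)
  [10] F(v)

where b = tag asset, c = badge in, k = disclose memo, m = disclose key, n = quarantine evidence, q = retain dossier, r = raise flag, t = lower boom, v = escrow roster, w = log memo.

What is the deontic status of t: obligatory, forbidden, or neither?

By case analysis on ¬k: premise 4 gives O(¬k → n) and premise 7 gives O(k → n), so O(n) either way.
Premise 3 is O(q → ¬n); contrapositively O(n → ¬q). Since O(n) holds, K gives O(¬q).
Premise 1 is O(¬c → q); contrapositively O(¬q → c). Since O(¬q) holds, K gives O(c).
Premise 6 is O(c → b); since O(c), deontic closure gives O(b).
Premise 9, O(¬t → ¬b), contraposes to O(b → t); with O(b) we get O(t).
Premises 2, 5, 8, 10 do not contribute to this derivation.
Hence t is obligatory.

Obligatory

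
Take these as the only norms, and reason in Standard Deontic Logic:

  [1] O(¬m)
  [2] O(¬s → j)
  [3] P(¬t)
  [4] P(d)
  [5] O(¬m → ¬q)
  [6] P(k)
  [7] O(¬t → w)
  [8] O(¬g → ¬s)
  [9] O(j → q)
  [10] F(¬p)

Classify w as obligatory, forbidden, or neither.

Neither

Premise 7 is O(¬t → w), but O(¬t) is not derivable from the premises (the permission P(¬t) asserts only ¬O(t), not O(¬t)), so it does not yield O(w).
No premise or chain of K-axiom applications forces O(w), and none forces O(¬w). So w is neither obligatory nor forbidden under these norms.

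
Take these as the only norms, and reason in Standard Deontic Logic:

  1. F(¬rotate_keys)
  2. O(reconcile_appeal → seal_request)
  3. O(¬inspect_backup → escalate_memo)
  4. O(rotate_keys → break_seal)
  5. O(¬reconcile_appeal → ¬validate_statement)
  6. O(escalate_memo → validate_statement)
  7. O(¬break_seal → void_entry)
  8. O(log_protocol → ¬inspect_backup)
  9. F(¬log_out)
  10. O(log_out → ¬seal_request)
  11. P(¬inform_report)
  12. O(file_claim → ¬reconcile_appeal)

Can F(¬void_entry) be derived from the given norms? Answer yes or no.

Premise 7 is O(¬break_seal → void_entry), but O(¬break_seal) is not derivable from the premises, so it does not yield O(void_entry).
No other premise forces O(void_entry). An ideal world satisfying every premise can still have ¬void_entry true, so F(¬void_entry) is not derivable.

No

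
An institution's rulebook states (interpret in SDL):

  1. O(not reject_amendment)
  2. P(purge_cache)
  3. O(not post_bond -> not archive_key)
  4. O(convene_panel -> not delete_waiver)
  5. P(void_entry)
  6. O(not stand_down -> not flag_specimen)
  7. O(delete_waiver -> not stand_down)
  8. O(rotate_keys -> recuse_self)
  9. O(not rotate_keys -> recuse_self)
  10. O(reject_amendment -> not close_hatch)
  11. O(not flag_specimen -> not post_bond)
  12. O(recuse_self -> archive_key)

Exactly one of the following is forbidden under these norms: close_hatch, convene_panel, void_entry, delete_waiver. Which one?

Premises 8 and 9 cover both cases: O(rotate_keys -> recuse_self) and O(not rotate_keys -> recuse_self). Since rotate_keys ∨ not rotate_keys is a tautology, O(recuse_self) follows.
Premise 12 is O(recuse_self -> archive_key); since O(recuse_self), deontic closure gives O(archive_key).
The contrapositive of premise 3 (O(not post_bond -> not archive_key)) is O(archive_key -> post_bond), and O(archive_key) is already established, so O(post_bond).
Premise 11 is O(not flag_specimen -> not post_bond); contrapositively O(post_bond -> flag_specimen). Since O(post_bond) holds, K gives O(flag_specimen).
Premise 6 is O(not stand_down -> not flag_specimen); contrapositively O(flag_specimen -> stand_down). Since O(flag_specimen) holds, K gives O(stand_down).
Premise 7 is O(delete_waiver -> not stand_down); contrapositively O(stand_down -> not delete_waiver). Since O(stand_down) holds, K gives O(not delete_waiver).
So O(not delete_waiver) holds, i.e. delete_waiver is forbidden. None of the other listed options is forbidden under the premises.

delete_waiver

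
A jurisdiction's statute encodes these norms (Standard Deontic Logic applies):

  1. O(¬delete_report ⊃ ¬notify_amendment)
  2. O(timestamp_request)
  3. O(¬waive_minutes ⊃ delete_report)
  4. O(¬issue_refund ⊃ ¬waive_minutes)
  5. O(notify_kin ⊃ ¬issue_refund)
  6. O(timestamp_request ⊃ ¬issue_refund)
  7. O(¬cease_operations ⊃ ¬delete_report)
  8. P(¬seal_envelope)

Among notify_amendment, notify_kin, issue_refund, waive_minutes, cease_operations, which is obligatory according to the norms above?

cease_operations

From premise 2 we have O(timestamp_request).
With premise 6, O(timestamp_request ⊃ ¬issue_refund), the K-axiom yields O(¬issue_refund).
With premise 4, O(¬issue_refund ⊃ ¬waive_minutes), the K-axiom yields O(¬waive_minutes).
With premise 3, O(¬waive_minutes ⊃ delete_report), the K-axiom yields O(delete_report).
Premise 7, O(¬cease_operations ⊃ ¬delete_report), contraposes to O(delete_report ⊃ cease_operations); with O(delete_report) we get O(cease_operations).
So O(cease_operations) holds — cease_operations is obligatory. None of the other listed options is made obligatory by any chain of premises.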